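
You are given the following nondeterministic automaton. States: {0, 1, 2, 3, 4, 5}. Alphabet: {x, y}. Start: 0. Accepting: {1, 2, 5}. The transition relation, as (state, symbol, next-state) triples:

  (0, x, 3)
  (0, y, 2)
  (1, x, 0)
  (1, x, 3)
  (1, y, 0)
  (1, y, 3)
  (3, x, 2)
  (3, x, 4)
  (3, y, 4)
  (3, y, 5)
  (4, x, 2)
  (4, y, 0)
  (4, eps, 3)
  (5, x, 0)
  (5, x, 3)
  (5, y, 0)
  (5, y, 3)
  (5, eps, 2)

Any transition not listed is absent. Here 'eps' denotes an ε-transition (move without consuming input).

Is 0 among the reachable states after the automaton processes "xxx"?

No

Start in {0}.
Read 'x': {0} → {3}.
Read 'x': {3} → {2, 3, 4}.
Read 'x': {2, 3, 4} → {2, 3, 4}.
State 0 is not in {2, 3, 4}.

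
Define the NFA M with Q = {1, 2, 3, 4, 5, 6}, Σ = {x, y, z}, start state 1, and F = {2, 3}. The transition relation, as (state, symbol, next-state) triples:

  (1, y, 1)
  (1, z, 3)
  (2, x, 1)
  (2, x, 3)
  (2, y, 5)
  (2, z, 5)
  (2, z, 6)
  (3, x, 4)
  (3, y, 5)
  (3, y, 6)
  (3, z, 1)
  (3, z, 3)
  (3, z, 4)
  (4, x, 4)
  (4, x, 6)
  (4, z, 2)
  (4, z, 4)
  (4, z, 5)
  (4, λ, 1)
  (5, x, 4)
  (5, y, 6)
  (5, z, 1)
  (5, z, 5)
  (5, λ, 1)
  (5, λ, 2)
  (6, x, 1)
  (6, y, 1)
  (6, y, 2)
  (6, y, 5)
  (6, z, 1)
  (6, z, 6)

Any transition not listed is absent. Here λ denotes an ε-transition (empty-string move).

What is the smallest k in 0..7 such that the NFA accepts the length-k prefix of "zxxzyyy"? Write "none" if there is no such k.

Start in {1}.
Read 'z': 1→{3}; now {3}.
None of the earlier sets intersect F, but {3} does.

1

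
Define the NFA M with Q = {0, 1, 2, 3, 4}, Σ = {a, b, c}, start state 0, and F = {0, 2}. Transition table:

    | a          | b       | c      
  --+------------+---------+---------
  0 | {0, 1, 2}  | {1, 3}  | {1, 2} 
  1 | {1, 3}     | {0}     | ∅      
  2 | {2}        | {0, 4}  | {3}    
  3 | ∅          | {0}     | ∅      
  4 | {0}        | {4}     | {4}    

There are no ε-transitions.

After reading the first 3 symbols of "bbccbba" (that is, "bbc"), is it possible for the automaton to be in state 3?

No

Start in {0}.
Read 'b': {0} → {1, 3}.
Read 'b': {1, 3} → {0}.
Read 'c': {0} → {1, 2}.
State 3 is not in {1, 2}.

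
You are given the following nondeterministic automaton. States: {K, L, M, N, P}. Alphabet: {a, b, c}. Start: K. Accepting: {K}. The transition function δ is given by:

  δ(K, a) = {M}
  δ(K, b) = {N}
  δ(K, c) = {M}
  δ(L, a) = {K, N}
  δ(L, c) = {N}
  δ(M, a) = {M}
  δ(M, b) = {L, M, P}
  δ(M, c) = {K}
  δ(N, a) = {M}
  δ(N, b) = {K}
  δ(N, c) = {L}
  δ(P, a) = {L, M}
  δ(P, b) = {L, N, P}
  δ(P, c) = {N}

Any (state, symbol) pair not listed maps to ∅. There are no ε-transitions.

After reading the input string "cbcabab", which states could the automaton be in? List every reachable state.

{K, L, M, N, P}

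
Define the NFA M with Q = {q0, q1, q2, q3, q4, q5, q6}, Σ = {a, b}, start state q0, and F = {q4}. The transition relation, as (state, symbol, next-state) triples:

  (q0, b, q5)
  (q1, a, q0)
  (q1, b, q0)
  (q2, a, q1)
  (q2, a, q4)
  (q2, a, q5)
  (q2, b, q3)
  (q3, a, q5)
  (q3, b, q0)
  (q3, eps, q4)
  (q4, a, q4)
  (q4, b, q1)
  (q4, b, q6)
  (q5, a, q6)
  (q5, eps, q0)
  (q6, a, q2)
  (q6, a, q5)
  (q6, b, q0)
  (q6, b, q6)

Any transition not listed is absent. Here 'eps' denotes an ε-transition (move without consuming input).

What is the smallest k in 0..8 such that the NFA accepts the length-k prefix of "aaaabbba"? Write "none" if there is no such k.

none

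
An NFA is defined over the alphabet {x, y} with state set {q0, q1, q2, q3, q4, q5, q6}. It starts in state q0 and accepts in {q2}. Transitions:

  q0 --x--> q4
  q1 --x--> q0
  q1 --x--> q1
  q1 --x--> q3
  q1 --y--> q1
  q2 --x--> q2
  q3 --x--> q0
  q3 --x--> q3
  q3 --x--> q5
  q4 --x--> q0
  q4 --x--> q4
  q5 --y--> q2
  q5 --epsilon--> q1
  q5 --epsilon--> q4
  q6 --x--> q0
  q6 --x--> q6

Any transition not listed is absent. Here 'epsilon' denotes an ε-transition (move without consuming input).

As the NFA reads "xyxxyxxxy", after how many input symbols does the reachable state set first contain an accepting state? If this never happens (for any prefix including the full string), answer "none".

none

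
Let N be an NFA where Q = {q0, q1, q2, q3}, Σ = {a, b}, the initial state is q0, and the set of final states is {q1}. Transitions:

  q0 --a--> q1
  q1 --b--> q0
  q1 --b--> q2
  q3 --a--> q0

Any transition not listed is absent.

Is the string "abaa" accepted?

Start in {q0}.
Read 'a': q0→{q1}; now {q1}.
Read 'b': q1→{q0, q2}; now {q0, q2}.
Read 'a': q0→{q1}, q2→∅; now {q1}.
Read 'a': q1→∅; now ∅.
The final set ∅ contains no accepting state.

No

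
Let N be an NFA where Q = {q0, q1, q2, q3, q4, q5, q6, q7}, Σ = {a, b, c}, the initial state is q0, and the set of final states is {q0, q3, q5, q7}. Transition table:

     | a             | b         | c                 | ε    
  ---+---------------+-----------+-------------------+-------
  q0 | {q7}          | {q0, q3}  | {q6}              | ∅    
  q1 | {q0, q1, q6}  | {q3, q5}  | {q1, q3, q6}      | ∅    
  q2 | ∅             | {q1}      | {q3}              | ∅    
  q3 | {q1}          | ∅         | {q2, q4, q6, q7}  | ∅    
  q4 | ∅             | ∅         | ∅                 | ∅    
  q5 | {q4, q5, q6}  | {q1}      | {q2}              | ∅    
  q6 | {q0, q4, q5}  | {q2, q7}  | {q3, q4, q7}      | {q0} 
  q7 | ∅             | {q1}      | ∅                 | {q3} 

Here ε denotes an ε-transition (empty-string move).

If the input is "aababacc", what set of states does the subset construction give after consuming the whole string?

Start in {q0}.
Read 'a': q0→{q7}; union {q7}; ε-closure = {q3, q7}.
Read 'a': q3→{q1}, q7→∅; now {q1}.
Read 'b': q1→{q3, q5}; now {q3, q5}.
Read 'a': q3→{q1}, q5→{q4, q5, q6}; union {q1, q4, q5, q6}; ε-closure = {q0, q1, q4, q5, q6}.
Read 'b': q0→{q0, q3}, q1→{q3, q5}, q4→∅, q5→{q1}, q6→{q2, q7}; now {q0, q1, q2, q3, q5, q7}.
Read 'a': q0→{q7}, q1→{q0, q1, q6}, q2→∅, q3→{q1}, q5→{q4, q5, q6}, q7→∅; union {q0, q1, q4, q5, q6, q7}; ε-closure = {q0, q1, q3, q4, q5, q6, q7}.
Read 'c': q0→{q6}, q1→{q1, q3, q6}, q3→{q2, q4, q6, q7}, q4→∅, q5→{q2}, q6→{q3, q4, q7}, q7→∅; union {q1, q2, q3, q4, q6, q7}; ε-closure = {q0, q1, q2, q3, q4, q6, q7}.
Read 'c': q0→{q6}, q1→{q1, q3, q6}, q2→{q3}, q3→{q2, q4, q6, q7}, q4→∅, q6→{q3, q4, q7}, q7→∅; union {q1, q2, q3, q4, q6, q7}; ε-closure = {q0, q1, q2, q3, q4, q6, q7}.

{q0, q1, q2, q3, q4, q6, q7}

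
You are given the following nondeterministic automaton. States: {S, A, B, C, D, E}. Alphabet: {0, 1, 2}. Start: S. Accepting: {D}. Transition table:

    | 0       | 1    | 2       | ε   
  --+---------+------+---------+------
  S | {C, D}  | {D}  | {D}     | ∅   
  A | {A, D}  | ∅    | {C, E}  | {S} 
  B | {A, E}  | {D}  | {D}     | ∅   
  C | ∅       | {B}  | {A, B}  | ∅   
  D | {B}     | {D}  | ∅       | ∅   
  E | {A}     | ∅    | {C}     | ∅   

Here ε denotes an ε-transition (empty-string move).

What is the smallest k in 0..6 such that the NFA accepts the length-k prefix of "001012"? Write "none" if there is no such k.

1

Start in {S}.
Read '0': {S} → {C, D}.
None of the earlier sets intersect F, but {C, D} does.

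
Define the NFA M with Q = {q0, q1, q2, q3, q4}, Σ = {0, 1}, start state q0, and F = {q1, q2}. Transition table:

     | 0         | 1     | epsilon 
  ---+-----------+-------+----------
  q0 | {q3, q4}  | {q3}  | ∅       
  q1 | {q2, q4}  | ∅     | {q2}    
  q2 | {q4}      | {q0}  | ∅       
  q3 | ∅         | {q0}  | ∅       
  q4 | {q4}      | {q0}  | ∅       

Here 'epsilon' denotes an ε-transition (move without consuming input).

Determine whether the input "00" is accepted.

No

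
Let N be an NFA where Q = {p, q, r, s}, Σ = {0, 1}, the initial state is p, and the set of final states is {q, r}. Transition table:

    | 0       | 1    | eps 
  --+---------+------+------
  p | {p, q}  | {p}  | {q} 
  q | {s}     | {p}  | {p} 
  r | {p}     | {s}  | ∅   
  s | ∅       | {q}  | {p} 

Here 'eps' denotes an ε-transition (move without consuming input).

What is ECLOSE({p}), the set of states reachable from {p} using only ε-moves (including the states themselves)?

Begin with {p}.
ε-move p → q; add q.

{p, q}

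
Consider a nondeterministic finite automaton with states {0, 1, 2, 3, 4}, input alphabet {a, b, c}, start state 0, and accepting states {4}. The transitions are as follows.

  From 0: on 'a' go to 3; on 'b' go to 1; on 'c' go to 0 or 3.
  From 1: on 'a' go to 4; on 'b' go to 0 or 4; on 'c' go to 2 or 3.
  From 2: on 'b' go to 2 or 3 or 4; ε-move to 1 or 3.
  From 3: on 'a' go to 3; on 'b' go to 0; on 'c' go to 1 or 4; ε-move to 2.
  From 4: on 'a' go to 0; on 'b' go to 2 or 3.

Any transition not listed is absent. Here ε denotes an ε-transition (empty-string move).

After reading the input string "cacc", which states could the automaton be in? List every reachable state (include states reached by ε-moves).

{1, 2, 3, 4}

Start in {0}.
Read 'c': 0→{0, 3}; union {0, 3}; ε-closure = {0, 1, 2, 3}.
Read 'a': 0→{3}, 1→{4}, 2→∅, 3→{3}; union {3, 4}; ε-closure = {1, 2, 3, 4}.
Read 'c': 1→{2, 3}, 2→∅, 3→{1, 4}, 4→∅; now {1, 2, 3, 4}.
Read 'c': 1→{2, 3}, 2→∅, 3→{1, 4}, 4→∅; now {1, 2, 3, 4}.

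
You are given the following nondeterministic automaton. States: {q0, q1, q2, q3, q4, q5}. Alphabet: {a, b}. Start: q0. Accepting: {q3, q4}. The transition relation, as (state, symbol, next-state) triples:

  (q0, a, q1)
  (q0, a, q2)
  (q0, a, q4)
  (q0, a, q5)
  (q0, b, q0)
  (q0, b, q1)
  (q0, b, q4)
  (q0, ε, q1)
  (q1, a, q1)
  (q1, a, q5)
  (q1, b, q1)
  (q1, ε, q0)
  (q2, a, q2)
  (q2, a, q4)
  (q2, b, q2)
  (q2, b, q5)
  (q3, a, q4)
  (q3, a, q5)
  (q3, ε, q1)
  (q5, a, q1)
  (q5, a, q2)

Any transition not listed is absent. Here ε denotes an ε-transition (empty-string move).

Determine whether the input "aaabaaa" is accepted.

Yes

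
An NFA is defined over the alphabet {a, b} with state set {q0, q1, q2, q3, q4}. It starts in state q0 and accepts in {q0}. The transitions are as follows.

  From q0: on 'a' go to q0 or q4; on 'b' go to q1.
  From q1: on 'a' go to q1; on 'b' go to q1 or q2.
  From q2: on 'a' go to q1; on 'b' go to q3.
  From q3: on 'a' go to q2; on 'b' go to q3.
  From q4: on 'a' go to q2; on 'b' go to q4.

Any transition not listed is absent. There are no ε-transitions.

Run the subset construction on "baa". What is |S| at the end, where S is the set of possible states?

1

Start in {q0}.
Read 'b': {q0} → {q1}.
Read 'a': {q1} → {q1}.
Read 'a': {q1} → {q1}.
That set has 1 state.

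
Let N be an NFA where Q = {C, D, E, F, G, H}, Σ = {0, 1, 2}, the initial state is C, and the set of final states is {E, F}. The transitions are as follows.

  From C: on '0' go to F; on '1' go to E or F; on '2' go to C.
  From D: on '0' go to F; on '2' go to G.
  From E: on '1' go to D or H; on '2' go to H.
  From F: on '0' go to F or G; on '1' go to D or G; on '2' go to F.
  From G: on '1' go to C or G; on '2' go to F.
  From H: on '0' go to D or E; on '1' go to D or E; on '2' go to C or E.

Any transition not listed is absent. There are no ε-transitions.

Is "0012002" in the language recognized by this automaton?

Yes

Start in {C}.
Read '0': C→{F}; now {F}.
Read '0': F→{F, G}; now {F, G}.
Read '1': F→{D, G}, G→{C, G}; now {C, D, G}.
Read '2': C→{C}, D→{G}, G→{F}; now {C, F, G}.
Read '0': C→{F}, F→{F, G}, G→∅; now {F, G}.
Read '0': F→{F, G}, G→∅; now {F, G}.
Read '2': F→{F}, G→{F}; now {F}.
The final set {F} contains the accepting state F.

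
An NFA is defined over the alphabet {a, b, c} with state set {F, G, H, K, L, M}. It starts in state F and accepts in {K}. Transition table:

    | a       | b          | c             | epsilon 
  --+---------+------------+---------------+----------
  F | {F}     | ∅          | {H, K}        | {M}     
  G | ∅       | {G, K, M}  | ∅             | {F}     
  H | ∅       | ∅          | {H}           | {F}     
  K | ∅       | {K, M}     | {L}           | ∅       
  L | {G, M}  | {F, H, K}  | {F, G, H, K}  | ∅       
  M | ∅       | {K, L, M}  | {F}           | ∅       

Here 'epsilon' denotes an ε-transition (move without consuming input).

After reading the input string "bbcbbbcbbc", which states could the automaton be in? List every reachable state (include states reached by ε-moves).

{F, G, H, K, L, M}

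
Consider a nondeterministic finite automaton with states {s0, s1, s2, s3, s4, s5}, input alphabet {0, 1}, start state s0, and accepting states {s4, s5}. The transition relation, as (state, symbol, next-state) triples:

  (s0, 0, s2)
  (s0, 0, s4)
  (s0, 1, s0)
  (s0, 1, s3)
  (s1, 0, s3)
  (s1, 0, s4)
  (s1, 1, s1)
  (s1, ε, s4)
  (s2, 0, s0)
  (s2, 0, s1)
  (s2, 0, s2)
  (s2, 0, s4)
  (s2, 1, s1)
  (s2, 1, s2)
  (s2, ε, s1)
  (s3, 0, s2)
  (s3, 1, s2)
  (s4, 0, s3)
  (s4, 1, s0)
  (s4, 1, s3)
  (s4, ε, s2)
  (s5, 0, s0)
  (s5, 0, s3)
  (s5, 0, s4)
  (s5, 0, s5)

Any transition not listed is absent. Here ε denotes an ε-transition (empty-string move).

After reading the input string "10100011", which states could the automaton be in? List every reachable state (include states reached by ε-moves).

Start in {s0}.
Read '1': s0→{s0, s3}; now {s0, s3}.
Read '0': s0→{s2, s4}, s3→{s2}; union {s2, s4}; ε-closure = {s1, s2, s4}.
Read '1': s1→{s1}, s2→{s1, s2}, s4→{s0, s3}; union {s0, s1, s2, s3}; ε-closure = {s0, s1, s2, s3, s4}.
Read '0': s0→{s2, s4}, s1→{s3, s4}, s2→{s0, s1, s2, s4}, s3→{s2}, s4→{s3}; now {s0, s1, s2, s3, s4}.
Read '0': s0→{s2, s4}, s1→{s3, s4}, s2→{s0, s1, s2, s4}, s3→{s2}, s4→{s3}; now {s0, s1, s2, s3, s4}.
Read '0': s0→{s2, s4}, s1→{s3, s4}, s2→{s0, s1, s2, s4}, s3→{s2}, s4→{s3}; now {s0, s1, s2, s3, s4}.
Read '1': s0→{s0, s3}, s1→{s1}, s2→{s1, s2}, s3→{s2}, s4→{s0, s3}; union {s0, s1, s2, s3}; ε-closure = {s0, s1, s2, s3, s4}.
Read '1': s0→{s0, s3}, s1→{s1}, s2→{s1, s2}, s3→{s2}, s4→{s0, s3}; union {s0, s1, s2, s3}; ε-closure = {s0, s1, s2, s3, s4}.

{s0, s1, s2, s3, s4}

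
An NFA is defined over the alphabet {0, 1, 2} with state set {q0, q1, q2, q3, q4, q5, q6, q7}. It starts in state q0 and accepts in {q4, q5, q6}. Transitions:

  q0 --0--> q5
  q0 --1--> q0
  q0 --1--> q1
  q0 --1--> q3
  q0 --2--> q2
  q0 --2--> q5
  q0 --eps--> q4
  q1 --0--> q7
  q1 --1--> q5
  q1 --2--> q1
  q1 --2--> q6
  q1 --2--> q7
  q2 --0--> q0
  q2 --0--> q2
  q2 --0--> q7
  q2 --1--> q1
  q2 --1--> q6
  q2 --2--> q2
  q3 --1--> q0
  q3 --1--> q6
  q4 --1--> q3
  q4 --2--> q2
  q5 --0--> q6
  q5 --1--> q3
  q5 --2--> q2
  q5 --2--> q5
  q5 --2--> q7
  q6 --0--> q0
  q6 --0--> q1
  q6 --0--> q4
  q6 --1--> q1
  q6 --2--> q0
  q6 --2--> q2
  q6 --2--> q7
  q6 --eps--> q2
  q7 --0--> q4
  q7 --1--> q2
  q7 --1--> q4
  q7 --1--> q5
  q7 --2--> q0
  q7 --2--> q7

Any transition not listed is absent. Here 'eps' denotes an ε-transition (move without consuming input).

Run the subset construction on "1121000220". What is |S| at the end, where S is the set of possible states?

Start: ε-closure({q0}) = {q0, q4}.
Read '1': {q0, q4} → {q0, q1, q3, q4}.
Read '1': {q0, q1, q3, q4} → {q0, q1, q2, q3, q4, q5, q6}.
Read '2': {q0, q1, q2, q3, q4, q5, q6} → {q0, q1, q2, q4, q5, q6, q7}.
Read '1': {q0, q1, q2, q4, q5, q6, q7} → {q0, q1, q2, q3, q4, q5, q6}.
Read '0': {q0, q1, q2, q3, q4, q5, q6} → {q0, q1, q2, q4, q5, q6, q7}.
Read '0': {q0, q1, q2, q4, q5, q6, q7} → {q0, q1, q2, q4, q5, q6, q7}.
Read '0': {q0, q1, q2, q4, q5, q6, q7} → {q0, q1, q2, q4, q5, q6, q7}.
Read '2': {q0, q1, q2, q4, q5, q6, q7} → {q0, q1, q2, q4, q5, q6, q7}.
Read '2': {q0, q1, q2, q4, q5, q6, q7} → {q0, q1, q2, q4, q5, q6, q7}.
Read '0': {q0, q1, q2, q4, q5, q6, q7} → {q0, q1, q2, q4, q5, q6, q7}.
That set has 7 states.

7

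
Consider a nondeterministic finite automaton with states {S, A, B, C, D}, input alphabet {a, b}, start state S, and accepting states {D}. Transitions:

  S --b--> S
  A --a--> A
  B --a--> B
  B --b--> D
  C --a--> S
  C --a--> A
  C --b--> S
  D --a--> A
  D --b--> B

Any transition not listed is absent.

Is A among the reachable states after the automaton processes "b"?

Start in {S}.
Read 'b': {S} → {S}.
State A is not in {S}.

No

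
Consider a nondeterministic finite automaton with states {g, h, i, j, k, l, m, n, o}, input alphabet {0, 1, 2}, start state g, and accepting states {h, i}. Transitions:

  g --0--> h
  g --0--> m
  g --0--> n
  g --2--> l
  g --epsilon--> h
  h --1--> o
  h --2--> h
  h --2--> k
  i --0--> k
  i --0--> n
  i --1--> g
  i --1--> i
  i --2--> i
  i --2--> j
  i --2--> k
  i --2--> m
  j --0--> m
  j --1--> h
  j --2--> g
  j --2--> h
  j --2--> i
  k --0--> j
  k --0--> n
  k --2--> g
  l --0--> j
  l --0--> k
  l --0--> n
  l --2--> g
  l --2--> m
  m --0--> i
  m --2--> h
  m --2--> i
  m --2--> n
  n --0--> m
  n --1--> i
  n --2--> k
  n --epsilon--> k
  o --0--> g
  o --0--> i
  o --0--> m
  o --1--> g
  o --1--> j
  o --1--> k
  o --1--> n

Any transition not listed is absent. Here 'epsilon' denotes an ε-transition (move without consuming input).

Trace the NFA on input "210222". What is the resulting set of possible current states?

Start: ε-closure({g}) = {g, h}.
Read '2': g→{l}, h→{h, k}; now {h, k, l}.
Read '1': h→{o}, k→∅, l→∅; now {o}.
Read '0': o→{g, i, m}; union {g, i, m}; ε-closure = {g, h, i, m}.
Read '2': g→{l}, h→{h, k}, i→{i, j, k, m}, m→{h, i, n}; now {h, i, j, k, l, m, n}.
Read '2': h→{h, k}, i→{i, j, k, m}, j→{g, h, i}, k→{g}, l→{g, m}, m→{h, i, n}, n→{k}; now {g, h, i, j, k, m, n}.
Read '2': g→{l}, h→{h, k}, i→{i, j, k, m}, j→{g, h, i}, k→{g}, m→{h, i, n}, n→{k}; now {g, h, i, j, k, l, m, n}.

{g, h, i, j, k, l, m, n}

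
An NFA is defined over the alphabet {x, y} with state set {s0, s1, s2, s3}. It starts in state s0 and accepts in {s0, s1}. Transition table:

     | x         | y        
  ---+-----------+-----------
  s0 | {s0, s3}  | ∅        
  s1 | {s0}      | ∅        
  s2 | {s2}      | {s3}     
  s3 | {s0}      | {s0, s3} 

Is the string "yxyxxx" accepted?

No

Start in {s0}.
Read 'y': s0→∅; now ∅.
The set is empty and remains empty for the remaining 5 symbols.
The final set ∅ contains no accepting state.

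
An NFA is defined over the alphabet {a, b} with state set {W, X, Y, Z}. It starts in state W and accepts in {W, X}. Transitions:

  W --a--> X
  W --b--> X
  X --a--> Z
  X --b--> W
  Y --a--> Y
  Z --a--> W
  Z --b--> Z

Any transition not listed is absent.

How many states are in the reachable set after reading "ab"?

Start in {W}.
Read 'a': {W} → {X}.
Read 'b': {X} → {W}.
That set has 1 state.

1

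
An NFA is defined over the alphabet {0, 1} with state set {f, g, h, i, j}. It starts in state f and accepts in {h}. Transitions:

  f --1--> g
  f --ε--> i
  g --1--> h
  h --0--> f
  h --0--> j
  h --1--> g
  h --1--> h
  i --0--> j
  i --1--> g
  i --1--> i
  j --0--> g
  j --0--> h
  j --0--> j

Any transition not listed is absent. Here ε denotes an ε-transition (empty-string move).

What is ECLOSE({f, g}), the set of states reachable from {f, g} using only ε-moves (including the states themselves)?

Begin with {f, g}.
ε-move f → i; add i.

{f, g, i}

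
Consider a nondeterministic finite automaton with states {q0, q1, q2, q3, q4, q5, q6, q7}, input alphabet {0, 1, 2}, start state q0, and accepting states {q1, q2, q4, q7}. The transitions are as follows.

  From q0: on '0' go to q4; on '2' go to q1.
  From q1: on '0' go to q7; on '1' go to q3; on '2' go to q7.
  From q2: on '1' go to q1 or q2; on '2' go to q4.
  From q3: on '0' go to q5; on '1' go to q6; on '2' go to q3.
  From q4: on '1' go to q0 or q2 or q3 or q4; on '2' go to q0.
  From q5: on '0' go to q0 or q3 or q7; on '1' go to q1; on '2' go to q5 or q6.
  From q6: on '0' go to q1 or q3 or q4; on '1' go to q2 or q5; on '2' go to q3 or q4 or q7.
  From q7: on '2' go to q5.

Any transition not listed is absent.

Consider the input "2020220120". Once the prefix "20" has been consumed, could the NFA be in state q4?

No

Start in {q0}.
Read '2': q0→{q1}; now {q1}.
Read '0': q1→{q7}; now {q7}.
State q4 is not in {q7}.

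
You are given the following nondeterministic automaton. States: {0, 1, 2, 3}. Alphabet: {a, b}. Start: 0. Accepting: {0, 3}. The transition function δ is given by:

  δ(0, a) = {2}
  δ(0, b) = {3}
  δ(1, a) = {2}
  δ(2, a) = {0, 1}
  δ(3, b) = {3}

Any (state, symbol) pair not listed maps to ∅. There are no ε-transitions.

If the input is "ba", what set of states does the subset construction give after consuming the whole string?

∅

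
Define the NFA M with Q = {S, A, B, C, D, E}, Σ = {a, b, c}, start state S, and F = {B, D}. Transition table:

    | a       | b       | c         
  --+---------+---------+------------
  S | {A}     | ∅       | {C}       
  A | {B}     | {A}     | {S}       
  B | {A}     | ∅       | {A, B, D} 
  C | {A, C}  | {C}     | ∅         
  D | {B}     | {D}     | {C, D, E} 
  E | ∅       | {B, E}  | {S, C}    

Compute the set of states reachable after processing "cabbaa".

Start in {S}.
Read 'c': S→{C}; now {C}.
Read 'a': C→{A, C}; now {A, C}.
Read 'b': A→{A}, C→{C}; now {A, C}.
Read 'b': A→{A}, C→{C}; now {A, C}.
Read 'a': A→{B}, C→{A, C}; now {A, B, C}.
Read 'a': A→{B}, B→{A}, C→{A, C}; now {A, B, C}.

{A, B, C}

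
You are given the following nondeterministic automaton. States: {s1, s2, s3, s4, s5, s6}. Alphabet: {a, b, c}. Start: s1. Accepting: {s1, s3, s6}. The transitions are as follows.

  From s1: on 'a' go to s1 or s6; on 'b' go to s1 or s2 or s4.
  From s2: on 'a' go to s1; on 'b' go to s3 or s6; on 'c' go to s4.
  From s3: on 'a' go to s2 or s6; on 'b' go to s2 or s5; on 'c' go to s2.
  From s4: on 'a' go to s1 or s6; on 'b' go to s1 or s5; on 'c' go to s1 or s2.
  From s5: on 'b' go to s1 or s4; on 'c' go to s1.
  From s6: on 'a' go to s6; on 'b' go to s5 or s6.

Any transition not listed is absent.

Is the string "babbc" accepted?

Yes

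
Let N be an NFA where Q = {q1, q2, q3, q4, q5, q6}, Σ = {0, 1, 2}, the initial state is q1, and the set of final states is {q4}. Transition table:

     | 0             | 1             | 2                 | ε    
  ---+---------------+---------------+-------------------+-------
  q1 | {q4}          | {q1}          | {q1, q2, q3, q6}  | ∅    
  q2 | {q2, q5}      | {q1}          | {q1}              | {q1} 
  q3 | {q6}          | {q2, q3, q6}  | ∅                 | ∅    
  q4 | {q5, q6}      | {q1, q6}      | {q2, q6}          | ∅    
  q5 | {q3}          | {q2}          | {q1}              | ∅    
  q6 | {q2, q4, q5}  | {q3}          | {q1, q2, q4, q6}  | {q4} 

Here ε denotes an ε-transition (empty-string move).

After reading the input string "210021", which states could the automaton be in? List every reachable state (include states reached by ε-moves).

Start in {q1}.
Read '2': {q1} → {q1, q2, q3, q4, q6}.
Read '1': {q1, q2, q3, q4, q6} → {q1, q2, q3, q4, q6}.
Read '0': {q1, q2, q3, q4, q6} → {q1, q2, q4, q5, q6}.
Read '0': {q1, q2, q4, q5, q6} → {q1, q2, q3, q4, q5, q6}.
Read '2': {q1, q2, q3, q4, q5, q6} → {q1, q2, q3, q4, q6}.
Read '1': {q1, q2, q3, q4, q6} → {q1, q2, q3, q4, q6}.

{q1, q2, q3, q4, q6}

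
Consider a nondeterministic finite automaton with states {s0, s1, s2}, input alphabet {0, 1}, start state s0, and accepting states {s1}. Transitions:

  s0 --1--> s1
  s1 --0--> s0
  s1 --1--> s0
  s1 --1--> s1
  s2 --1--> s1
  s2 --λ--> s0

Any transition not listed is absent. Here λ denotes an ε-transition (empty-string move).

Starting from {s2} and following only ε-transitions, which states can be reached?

{s0, s2}

Begin with {s2}.
ε-move s2 → s0; add s0.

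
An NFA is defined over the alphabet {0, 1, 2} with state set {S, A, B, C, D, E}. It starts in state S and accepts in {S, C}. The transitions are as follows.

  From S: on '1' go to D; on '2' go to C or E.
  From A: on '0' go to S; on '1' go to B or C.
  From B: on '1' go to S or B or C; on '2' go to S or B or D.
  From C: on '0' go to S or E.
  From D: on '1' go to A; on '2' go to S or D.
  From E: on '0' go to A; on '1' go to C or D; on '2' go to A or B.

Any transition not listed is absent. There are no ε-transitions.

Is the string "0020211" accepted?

No

Start in {S}.
Read '0': S→∅; now ∅.
The set is empty and remains empty for the remaining 6 symbols.
The final set ∅ contains no accepting state.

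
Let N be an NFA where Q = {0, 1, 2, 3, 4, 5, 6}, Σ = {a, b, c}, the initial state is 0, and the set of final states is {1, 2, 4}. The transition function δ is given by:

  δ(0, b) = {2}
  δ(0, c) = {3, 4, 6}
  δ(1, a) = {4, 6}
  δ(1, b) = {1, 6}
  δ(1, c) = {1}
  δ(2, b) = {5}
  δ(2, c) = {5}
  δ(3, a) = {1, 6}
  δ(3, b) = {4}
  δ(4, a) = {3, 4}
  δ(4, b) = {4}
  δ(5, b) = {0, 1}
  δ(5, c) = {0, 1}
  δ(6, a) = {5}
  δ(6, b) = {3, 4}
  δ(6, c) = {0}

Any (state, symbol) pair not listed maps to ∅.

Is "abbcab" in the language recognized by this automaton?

Start in {0}.
Read 'a': {0} → ∅.
The set is empty and remains empty for the remaining 5 symbols.
The final set ∅ contains no accepting state.

No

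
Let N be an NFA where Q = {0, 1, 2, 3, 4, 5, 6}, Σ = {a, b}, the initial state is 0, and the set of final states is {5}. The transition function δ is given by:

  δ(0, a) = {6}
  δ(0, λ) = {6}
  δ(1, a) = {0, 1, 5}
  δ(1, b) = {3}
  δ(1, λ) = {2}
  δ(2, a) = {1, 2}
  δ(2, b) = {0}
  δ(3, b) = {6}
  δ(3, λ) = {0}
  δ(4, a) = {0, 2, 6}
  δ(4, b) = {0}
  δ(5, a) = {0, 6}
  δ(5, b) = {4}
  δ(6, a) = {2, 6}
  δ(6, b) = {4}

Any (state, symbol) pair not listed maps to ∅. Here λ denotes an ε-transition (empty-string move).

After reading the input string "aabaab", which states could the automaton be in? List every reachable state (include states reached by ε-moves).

{0, 3, 4, 6}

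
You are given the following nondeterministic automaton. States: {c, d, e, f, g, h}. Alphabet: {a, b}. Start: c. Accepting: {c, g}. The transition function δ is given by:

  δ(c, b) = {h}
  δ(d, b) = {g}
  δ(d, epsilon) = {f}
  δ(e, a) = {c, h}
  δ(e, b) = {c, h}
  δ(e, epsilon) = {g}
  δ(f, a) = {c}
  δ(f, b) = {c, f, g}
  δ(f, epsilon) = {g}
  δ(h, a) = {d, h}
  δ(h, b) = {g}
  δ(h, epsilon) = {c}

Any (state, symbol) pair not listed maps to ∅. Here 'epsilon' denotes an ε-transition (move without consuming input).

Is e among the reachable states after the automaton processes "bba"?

No

Start in {c}.
Read 'b': c→{h}; union {h}; ε-closure = {c, h}.
Read 'b': c→{h}, h→{g}; union {g, h}; ε-closure = {c, g, h}.
Read 'a': c→∅, g→∅, h→{d, h}; union {d, h}; ε-closure = {c, d, f, g, h}.
State e is not in {c, d, f, g, h}.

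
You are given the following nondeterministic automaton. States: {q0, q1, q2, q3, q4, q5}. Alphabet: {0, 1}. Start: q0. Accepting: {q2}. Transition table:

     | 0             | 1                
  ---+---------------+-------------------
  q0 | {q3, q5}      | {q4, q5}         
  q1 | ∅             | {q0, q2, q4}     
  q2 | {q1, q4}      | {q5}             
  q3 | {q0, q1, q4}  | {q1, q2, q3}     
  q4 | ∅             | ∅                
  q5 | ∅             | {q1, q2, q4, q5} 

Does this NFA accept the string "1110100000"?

Start in {q0}.
Read '1': q0→{q4, q5}; now {q4, q5}.
Read '1': q4→∅, q5→{q1, q2, q4, q5}; now {q1, q2, q4, q5}.
Read '1': q1→{q0, q2, q4}, q2→{q5}, q4→∅, q5→{q1, q2, q4, q5}; now {q0, q1, q2, q4, q5}.
Read '0': q0→{q3, q5}, q1→∅, q2→{q1, q4}, q4→∅, q5→∅; now {q1, q3, q4, q5}.
Read '1': q1→{q0, q2, q4}, q3→{q1, q2, q3}, q4→∅, q5→{q1, q2, q4, q5}; now {q0, q1, q2, q3, q4, q5}.
Read '0': q0→{q3, q5}, q1→∅, q2→{q1, q4}, q3→{q0, q1, q4}, q4→∅, q5→∅; now {q0, q1, q3, q4, q5}.
Read '0': q0→{q3, q5}, q1→∅, q3→{q0, q1, q4}, q4→∅, q5→∅; now {q0, q1, q3, q4, q5}.
Read '0': q0→{q3, q5}, q1→∅, q3→{q0, q1, q4}, q4→∅, q5→∅; now {q0, q1, q3, q4, q5}.
Read '0': q0→{q3, q5}, q1→∅, q3→{q0, q1, q4}, q4→∅, q5→∅; now {q0, q1, q3, q4, q5}.
Read '0': q0→{q3, q5}, q1→∅, q3→{q0, q1, q4}, q4→∅, q5→∅; now {q0, q1, q3, q4, q5}.
The final set {q0, q1, q3, q4, q5} contains no accepting state.

No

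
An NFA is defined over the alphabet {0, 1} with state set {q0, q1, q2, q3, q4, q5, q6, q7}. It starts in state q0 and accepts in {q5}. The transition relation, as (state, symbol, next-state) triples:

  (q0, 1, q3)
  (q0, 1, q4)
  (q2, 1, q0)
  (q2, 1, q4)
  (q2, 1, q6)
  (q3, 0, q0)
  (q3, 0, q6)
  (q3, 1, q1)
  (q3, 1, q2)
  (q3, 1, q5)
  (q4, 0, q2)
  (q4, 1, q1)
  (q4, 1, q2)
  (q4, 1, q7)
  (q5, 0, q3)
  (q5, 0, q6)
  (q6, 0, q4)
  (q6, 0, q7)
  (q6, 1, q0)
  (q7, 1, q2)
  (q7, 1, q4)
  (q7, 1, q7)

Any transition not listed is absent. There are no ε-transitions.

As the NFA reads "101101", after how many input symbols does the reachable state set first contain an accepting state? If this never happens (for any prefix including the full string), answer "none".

Start in {q0}.
Read '1': q0→{q3, q4}; now {q3, q4}.
Read '0': q3→{q0, q6}, q4→{q2}; now {q0, q2, q6}.
Read '1': q0→{q3, q4}, q2→{q0, q4, q6}, q6→{q0}; now {q0, q3, q4, q6}.
Read '1': q0→{q3, q4}, q3→{q1, q2, q5}, q4→{q1, q2, q7}, q6→{q0}; now {q0, q1, q2, q3, q4, q5, q7}.
None of the earlier sets intersect F, but {q0, q1, q2, q3, q4, q5, q7} does.

4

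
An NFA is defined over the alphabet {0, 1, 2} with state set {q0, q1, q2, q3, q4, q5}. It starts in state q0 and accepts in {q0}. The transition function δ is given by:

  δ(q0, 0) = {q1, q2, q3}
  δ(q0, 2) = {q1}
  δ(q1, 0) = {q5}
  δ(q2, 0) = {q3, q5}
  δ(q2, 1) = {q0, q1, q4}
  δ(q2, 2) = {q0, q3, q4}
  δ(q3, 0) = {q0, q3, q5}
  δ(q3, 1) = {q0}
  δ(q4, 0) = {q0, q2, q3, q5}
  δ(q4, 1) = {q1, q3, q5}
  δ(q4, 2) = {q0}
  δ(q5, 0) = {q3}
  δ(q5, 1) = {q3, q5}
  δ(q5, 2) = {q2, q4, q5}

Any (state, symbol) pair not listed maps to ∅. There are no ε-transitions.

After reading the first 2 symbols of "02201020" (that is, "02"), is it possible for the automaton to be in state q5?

No

Start in {q0}.
Read '0': {q0} → {q1, q2, q3}.
Read '2': {q1, q2, q3} → {q0, q3, q4}.
State q5 is not in {q0, q3, q4}.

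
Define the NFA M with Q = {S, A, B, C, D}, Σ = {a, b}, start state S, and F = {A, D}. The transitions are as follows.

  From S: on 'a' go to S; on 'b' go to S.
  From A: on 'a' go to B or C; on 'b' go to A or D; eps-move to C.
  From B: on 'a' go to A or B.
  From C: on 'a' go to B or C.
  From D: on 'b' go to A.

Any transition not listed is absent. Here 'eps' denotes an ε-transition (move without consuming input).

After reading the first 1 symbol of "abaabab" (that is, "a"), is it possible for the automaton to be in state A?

No

Start in {S}.
Read 'a': S→{S}; now {S}.
State A is not in {S}.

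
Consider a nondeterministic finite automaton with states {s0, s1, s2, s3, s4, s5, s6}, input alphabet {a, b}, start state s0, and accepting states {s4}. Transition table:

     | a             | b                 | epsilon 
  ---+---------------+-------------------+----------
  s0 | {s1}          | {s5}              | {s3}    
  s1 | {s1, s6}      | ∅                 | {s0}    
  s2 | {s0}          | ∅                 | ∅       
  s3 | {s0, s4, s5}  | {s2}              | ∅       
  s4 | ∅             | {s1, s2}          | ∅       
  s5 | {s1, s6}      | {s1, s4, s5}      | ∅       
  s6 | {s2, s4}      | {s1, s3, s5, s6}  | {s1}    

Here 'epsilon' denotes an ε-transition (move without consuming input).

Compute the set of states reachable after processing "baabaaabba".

Start: ε-closure({s0}) = {s0, s3}.
Read 'b': s0→{s5}, s3→{s2}; now {s2, s5}.
Read 'a': s2→{s0}, s5→{s1, s6}; union {s0, s1, s6}; ε-closure = {s0, s1, s3, s6}.
Read 'a': s0→{s1}, s1→{s1, s6}, s3→{s0, s4, s5}, s6→{s2, s4}; union {s0, s1, s2, s4, s5, s6}; ε-closure = {s0, s1, s2, s3, s4, s5, s6}.
Read 'b': s0→{s5}, s1→∅, s2→∅, s3→{s2}, s4→{s1, s2}, s5→{s1, s4, s5}, s6→{s1, s3, s5, s6}; union {s1, s2, s3, s4, s5, s6}; ε-closure = {s0, s1, s2, s3, s4, s5, s6}.
Read 'a': s0→{s1}, s1→{s1, s6}, s2→{s0}, s3→{s0, s4, s5}, s4→∅, s5→{s1, s6}, s6→{s2, s4}; union {s0, s1, s2, s4, s5, s6}; ε-closure = {s0, s1, s2, s3, s4, s5, s6}.
Read 'a': s0→{s1}, s1→{s1, s6}, s2→{s0}, s3→{s0, s4, s5}, s4→∅, s5→{s1, s6}, s6→{s2, s4}; union {s0, s1, s2, s4, s5, s6}; ε-closure = {s0, s1, s2, s3, s4, s5, s6}.
Read 'a': s0→{s1}, s1→{s1, s6}, s2→{s0}, s3→{s0, s4, s5}, s4→∅, s5→{s1, s6}, s6→{s2, s4}; union {s0, s1, s2, s4, s5, s6}; ε-closure = {s0, s1, s2, s3, s4, s5, s6}.
Read 'b': s0→{s5}, s1→∅, s2→∅, s3→{s2}, s4→{s1, s2}, s5→{s1, s4, s5}, s6→{s1, s3, s5, s6}; union {s1, s2, s3, s4, s5, s6}; ε-closure = {s0, s1, s2, s3, s4, s5, s6}.
Read 'b': s0→{s5}, s1→∅, s2→∅, s3→{s2}, s4→{s1, s2}, s5→{s1, s4, s5}, s6→{s1, s3, s5, s6}; union {s1, s2, s3, s4, s5, s6}; ε-closure = {s0, s1, s2, s3, s4, s5, s6}.
Read 'a': s0→{s1}, s1→{s1, s6}, s2→{s0}, s3→{s0, s4, s5}, s4→∅, s5→{s1, s6}, s6→{s2, s4}; union {s0, s1, s2, s4, s5, s6}; ε-closure = {s0, s1, s2, s3, s4, s5, s6}.

{s0, s1, s2, s3, s4, s5, s6}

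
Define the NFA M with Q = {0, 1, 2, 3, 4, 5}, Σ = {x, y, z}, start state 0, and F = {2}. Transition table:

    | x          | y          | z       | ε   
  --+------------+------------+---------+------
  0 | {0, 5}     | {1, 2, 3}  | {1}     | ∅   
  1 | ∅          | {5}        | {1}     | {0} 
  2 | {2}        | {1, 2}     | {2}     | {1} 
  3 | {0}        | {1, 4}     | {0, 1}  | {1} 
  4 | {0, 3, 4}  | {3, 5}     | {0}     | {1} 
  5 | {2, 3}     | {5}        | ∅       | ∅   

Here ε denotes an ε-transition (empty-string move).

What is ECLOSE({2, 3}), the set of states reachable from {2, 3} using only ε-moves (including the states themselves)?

{0, 1, 2, 3}

Begin with {2, 3}.
ε-move 3 → 1; add 1.
ε-move 1 → 0; add 0.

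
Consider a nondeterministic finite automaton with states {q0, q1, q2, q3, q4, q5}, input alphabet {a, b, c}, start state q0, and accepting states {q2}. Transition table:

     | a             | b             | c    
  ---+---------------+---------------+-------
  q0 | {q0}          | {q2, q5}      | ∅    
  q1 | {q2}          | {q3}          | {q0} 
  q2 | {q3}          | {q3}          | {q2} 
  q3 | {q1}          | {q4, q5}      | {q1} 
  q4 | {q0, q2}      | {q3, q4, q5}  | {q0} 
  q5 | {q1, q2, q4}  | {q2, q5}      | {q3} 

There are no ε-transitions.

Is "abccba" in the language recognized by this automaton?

No

Start in {q0}.
Read 'a': q0→{q0}; now {q0}.
Read 'b': q0→{q2, q5}; now {q2, q5}.
Read 'c': q2→{q2}, q5→{q3}; now {q2, q3}.
Read 'c': q2→{q2}, q3→{q1}; now {q1, q2}.
Read 'b': q1→{q3}, q2→{q3}; now {q3}.
Read 'a': q3→{q1}; now {q1}.
The final set {q1} contains no accepting state.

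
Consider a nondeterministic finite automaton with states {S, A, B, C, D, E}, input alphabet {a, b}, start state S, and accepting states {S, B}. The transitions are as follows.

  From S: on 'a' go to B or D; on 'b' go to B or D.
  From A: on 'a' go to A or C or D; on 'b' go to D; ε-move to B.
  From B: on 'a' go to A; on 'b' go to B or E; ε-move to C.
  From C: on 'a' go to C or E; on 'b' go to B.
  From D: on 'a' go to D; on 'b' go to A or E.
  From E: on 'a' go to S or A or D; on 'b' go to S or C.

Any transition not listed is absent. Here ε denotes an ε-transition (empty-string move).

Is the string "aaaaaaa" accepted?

Yes

Start in {S}.
Read 'a': {S} → {B, C, D}.
Read 'a': {B, C, D} → {A, B, C, D, E}.
Read 'a': {A, B, C, D, E} → {S, A, B, C, D, E}.
Read 'a': {S, A, B, C, D, E} → {S, A, B, C, D, E}.
Read 'a': {S, A, B, C, D, E} → {S, A, B, C, D, E}.
Read 'a': {S, A, B, C, D, E} → {S, A, B, C, D, E}.
Read 'a': {S, A, B, C, D, E} → {S, A, B, C, D, E}.
The final set {S, A, B, C, D, E} contains the accepting states S, B.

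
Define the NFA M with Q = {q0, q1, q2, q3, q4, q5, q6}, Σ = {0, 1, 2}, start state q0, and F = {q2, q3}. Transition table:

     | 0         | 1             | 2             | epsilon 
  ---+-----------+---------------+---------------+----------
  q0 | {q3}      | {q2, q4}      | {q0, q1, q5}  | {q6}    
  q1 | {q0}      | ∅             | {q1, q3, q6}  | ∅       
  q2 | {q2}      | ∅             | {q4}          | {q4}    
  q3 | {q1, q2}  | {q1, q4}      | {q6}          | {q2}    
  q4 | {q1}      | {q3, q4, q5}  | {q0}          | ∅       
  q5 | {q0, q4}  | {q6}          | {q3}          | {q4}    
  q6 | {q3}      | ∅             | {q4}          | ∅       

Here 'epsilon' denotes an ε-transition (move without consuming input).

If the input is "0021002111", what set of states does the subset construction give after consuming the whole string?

{q1, q2, q3, q4, q5, q6}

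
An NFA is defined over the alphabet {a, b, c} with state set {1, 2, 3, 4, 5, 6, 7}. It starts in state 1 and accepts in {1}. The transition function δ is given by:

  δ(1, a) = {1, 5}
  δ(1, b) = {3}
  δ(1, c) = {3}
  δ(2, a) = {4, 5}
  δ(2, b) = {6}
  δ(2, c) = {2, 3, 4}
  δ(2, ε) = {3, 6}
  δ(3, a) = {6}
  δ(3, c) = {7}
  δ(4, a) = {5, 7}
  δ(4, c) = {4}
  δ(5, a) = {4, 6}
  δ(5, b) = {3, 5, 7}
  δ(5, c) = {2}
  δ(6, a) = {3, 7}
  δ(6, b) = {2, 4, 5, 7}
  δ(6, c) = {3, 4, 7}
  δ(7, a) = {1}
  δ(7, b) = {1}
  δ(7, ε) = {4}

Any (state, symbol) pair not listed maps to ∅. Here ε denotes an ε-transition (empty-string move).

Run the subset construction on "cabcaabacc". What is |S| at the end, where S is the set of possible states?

Start in {1}.
Read 'c': 1→{3}; now {3}.
Read 'a': 3→{6}; now {6}.
Read 'b': 6→{2, 4, 5, 7}; union {2, 4, 5, 7}; ε-closure = {2, 3, 4, 5, 6, 7}.
Read 'c': 2→{2, 3, 4}, 3→{7}, 4→{4}, 5→{2}, 6→{3, 4, 7}, 7→∅; union {2, 3, 4, 7}; ε-closure = {2, 3, 4, 6, 7}.
Read 'a': 2→{4, 5}, 3→{6}, 4→{5, 7}, 6→{3, 7}, 7→{1}; now {1, 3, 4, 5, 6, 7}.
Read 'a': 1→{1, 5}, 3→{6}, 4→{5, 7}, 5→{4, 6}, 6→{3, 7}, 7→{1}; now {1, 3, 4, 5, 6, 7}.
Read 'b': 1→{3}, 3→∅, 4→∅, 5→{3, 5, 7}, 6→{2, 4, 5, 7}, 7→{1}; union {1, 2, 3, 4, 5, 7}; ε-closure = {1, 2, 3, 4, 5, 6, 7}.
Read 'a': 1→{1, 5}, 2→{4, 5}, 3→{6}, 4→{5, 7}, 5→{4, 6}, 6→{3, 7}, 7→{1}; now {1, 3, 4, 5, 6, 7}.
Read 'c': 1→{3}, 3→{7}, 4→{4}, 5→{2}, 6→{3, 4, 7}, 7→∅; union {2, 3, 4, 7}; ε-closure = {2, 3, 4, 6, 7}.
Read 'c': 2→{2, 3, 4}, 3→{7}, 4→{4}, 6→{3, 4, 7}, 7→∅; union {2, 3, 4, 7}; ε-closure = {2, 3, 4, 6, 7}.
That set has 5 states.

5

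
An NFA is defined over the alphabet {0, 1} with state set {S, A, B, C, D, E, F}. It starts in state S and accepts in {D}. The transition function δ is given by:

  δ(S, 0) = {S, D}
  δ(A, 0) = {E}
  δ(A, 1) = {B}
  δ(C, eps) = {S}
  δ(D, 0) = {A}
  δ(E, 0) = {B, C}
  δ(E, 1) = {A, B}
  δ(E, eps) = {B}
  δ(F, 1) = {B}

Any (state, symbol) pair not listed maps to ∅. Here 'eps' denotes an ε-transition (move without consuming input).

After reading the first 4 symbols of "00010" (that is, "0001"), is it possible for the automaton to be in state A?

Yes

Start in {S}.
Read '0': {S} → {S, D}.
Read '0': {S, D} → {S, A, D}.
Read '0': {S, A, D} → {S, A, B, D, E}.
Read '1': {S, A, B, D, E} → {A, B}.
State A is in {A, B}.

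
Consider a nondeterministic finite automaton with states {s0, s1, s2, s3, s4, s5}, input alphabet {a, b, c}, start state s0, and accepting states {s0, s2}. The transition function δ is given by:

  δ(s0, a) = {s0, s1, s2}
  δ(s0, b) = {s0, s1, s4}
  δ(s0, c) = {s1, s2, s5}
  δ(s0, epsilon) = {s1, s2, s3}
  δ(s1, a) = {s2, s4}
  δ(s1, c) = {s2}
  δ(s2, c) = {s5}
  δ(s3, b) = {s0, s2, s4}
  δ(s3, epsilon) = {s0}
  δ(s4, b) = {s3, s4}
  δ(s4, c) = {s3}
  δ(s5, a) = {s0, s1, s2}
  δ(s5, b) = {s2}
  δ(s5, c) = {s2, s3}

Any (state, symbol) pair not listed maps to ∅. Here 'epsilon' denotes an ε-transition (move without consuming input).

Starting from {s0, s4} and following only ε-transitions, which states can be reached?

{s0, s1, s2, s3, s4}

Begin with {s0, s4}.
ε-move s0 → s1; add s1.
ε-move s0 → s2; add s2.
ε-move s0 → s3; add s3.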